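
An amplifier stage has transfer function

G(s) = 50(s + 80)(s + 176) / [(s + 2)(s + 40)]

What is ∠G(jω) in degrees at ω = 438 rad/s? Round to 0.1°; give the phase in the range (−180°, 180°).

-26.8°

At s = jω = j438:
zero (s+80): 80 + j438 → |·| = √(80²+438²) = √198244 ≈ 445.25, ∠ = arctan(438/80) ≈ 79.65°
zero (s+176): 176 + j438 → |·| = √(176²+438²) = √222820 ≈ 472.04, ∠ = arctan(438/176) ≈ 68.11°
pole (s+2): 2 + j438 → |·| = √(2²+438²) = √191848 ≈ 438, ∠ = arctan(438/2) ≈ 89.74°
pole (s+40): 40 + j438 → |·| = √(40²+438²) = √193444 ≈ 439.82, ∠ = arctan(438/40) ≈ 84.78°
∠G = 147.76° − 174.52° = -26.76°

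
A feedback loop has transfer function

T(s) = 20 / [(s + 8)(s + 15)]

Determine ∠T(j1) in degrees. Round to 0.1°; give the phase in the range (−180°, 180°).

-10.9°

At s = jω = j1:
pole (s+8): 8 + j1 → |·| = √(8²+1²) = √65 ≈ 8.0623, ∠ = arctan(1/8) ≈ 7.13°
pole (s+15): 15 + j1 → |·| = √(15²+1²) = √226 ≈ 15.033, ∠ = arctan(1/15) ≈ 3.81°
∠T = 0.00° − 10.94° = -10.94°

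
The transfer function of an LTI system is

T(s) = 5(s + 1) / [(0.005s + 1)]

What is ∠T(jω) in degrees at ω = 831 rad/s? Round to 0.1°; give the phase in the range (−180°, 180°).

At ω = 831 rad/s:
zero (1 + j831·1) = 1 + j831 → |·| ≈ 831, ∠ ≈ 89.93°
pole (1 + j831·0.005) = 1 + j4.155 → |·| ≈ 4.2736, ∠ ≈ 76.47°
∠T = (89.93°) − (76.47°) = 13.46°

13.5°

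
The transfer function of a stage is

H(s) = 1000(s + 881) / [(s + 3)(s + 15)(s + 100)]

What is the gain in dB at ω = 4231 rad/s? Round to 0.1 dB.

-84.9 dB

At s = jω = j4231:
zero (s+881): 881 + j4231 → |·| = √(881²+4231²) = √18677522 ≈ 4321.7, ∠ = arctan(4231/881) ≈ 78.24°
pole (s+3): 3 + j4231 → |·| = √(3²+4231²) = √17901370 ≈ 4231, ∠ = arctan(4231/3) ≈ 89.96°
pole (s+15): 15 + j4231 → |·| = √(15²+4231²) = √17901586 ≈ 4231, ∠ = arctan(4231/15) ≈ 89.80°
pole (s+100): 100 + j4231 → |·| = √(100²+4231²) = √17911361 ≈ 4232.2, ∠ = arctan(4231/100) ≈ 88.65°
|H| = 1000 · 4321.7 / 7.5762e+10 ≈ 5.7043e-05
Gain = 20 log₁₀(5.7043e-05) ≈ -84.88 dB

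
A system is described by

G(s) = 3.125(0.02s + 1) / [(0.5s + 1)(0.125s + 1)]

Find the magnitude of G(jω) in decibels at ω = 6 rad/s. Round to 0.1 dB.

-2.0 dB

At ω = 6 rad/s:
zero (1 + j6·0.02) = 1 + j0.12 → |·| ≈ 1.0072, ∠ ≈ 6.84°
pole (1 + j6·0.5) = 1 + j3 → |·| ≈ 3.1623, ∠ ≈ 71.57°
pole (1 + j6·0.125) = 1 + j0.75 → |·| ≈ 1.25, ∠ ≈ 36.87°
|G| = 3.125 · 1.0072 / (3.1623 · 1.25) ≈ 0.79626
Gain = 20 log₁₀(0.79626) ≈ -1.98 dB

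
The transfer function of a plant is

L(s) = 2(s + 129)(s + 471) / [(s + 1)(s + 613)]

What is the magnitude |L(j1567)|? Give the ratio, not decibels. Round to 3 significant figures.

1.95

At s = jω = j1567:
zero (s+129): 129 + j1567 → |·| = √(129²+1567²) = √2472130 ≈ 1572.3, ∠ = arctan(1567/129) ≈ 85.29°
zero (s+471): 471 + j1567 → |·| = √(471²+1567²) = √2677330 ≈ 1636.3, ∠ = arctan(1567/471) ≈ 73.27°
pole (s+1): 1 + j1567 → |·| = √(1²+1567²) = √2455490 ≈ 1567, ∠ = arctan(1567/1) ≈ 89.96°
pole (s+613): 613 + j1567 → |·| = √(613²+1567²) = √2831258 ≈ 1682.6, ∠ = arctan(1567/613) ≈ 68.63°
|L| = 2 · 2.5728e+06 / 2.6366e+06 ≈ 1.9516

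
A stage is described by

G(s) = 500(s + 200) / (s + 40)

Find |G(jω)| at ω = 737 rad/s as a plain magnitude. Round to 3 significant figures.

517

At s = jω = j737:
zero (s+200): 200 + j737 → |·| = √(200²+737²) = √583169 ≈ 763.66, ∠ = arctan(737/200) ≈ 74.82°
pole (s+40): 40 + j737 → |·| = √(40²+737²) = √544769 ≈ 738.08, ∠ = arctan(737/40) ≈ 86.89°
|G| = 500 · 763.66 / 738.08 ≈ 517.33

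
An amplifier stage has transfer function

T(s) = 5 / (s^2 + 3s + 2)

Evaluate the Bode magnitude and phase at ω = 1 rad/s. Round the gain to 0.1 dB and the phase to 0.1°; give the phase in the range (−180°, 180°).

4.0 dB, -71.6°

Substitute s = j1:
Numerator: 5 = 5 + j0
Denominator: (j1)^2 + 3(j1) + 2 = 1 + j3
|N| = √(5² + 0²) ≈ 5, ∠N ≈ 0.00°
|D| = √(1² + 3²) ≈ 3.1623, ∠D ≈ 71.57°
|T| = 5 / 3.1623 ≈ 1.5811
Gain = 20 log₁₀(1.5811) ≈ 3.98 dB
∠T = 0.00° − 71.57° = -71.57°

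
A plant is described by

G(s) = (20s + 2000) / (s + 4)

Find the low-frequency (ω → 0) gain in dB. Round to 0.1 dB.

54.0 dB

G(0) = 2000 / 4 = 500
20 log₁₀(500) ≈ 53.98 dB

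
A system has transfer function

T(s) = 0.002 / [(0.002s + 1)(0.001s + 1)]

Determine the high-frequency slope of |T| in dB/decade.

-40 dB/decade

Each pole contributes −20 dB/decade at high frequency; each zero contributes +20 dB/decade.
Net: 0 zero(s) − 2 pole(s) → -40 dB/decade.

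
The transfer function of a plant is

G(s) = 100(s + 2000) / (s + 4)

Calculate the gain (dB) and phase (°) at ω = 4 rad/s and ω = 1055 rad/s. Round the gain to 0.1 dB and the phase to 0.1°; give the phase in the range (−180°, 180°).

ω = 4: 91.0 dB, -44.9°; ω = 1055: 46.6 dB, -62.0°

At s = jω = j4:
zero (s+2000): 2000 + j4 → |·| = √(2000²+4²) = √4000016 ≈ 2000, ∠ = arctan(4/2000) ≈ 0.11°
pole (s+4): 4 + j4 → |·| = √(4²+4²) = √32 ≈ 5.6569, ∠ = arctan(4/4) ≈ 45.00°
|G| = 100 · 2000 / 5.6569 ≈ 35355
Gain = 20 log₁₀(35355) ≈ 90.97 dB
∠G = 0.11° − 45.00° = -44.89°

At s = jω = j1055:
zero (s+2000): 2000 + j1055 → |·| = √(2000²+1055²) = √5113025 ≈ 2261.2, ∠ = arctan(1055/2000) ≈ 27.81°
pole (s+4): 4 + j1055 → |·| = √(4²+1055²) = √1113041 ≈ 1055, ∠ = arctan(1055/4) ≈ 89.78°
|G| = 100 · 2261.2 / 1055 ≈ 214.33
Gain = 20 log₁₀(214.33) ≈ 46.62 dB
∠G = 27.81° − 89.78° = -61.97°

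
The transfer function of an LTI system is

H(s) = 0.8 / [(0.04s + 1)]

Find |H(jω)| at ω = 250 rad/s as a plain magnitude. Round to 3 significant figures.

0.0796

At ω = 250 rad/s:
pole (1 + j250·0.04) = 1 + j10 → |·| ≈ 10.05, ∠ ≈ 84.29°
|H| = 0.8 · 1 / (10.05) ≈ 0.079602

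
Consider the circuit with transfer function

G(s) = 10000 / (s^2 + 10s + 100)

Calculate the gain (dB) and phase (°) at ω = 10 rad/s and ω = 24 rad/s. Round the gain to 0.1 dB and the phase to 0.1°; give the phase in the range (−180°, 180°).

At s = jω = j10:
quadratic: (j10)² + 10·j10 + 100 = 0 + j100 → |·| ≈ 100, ∠ ≈ 90.00°
|G| = 10000 / 100 ≈ 100
Gain = 20 log₁₀(100) ≈ 40.00 dB
∠G = 0.00° − 90.00° = -90.00°

At s = jω = j24:
quadratic: (j24)² + 10·j24 + 100 = -476 + j240 → |·| ≈ 533.08, ∠ ≈ 153.24°
|G| = 10000 / 533.08 ≈ 18.759
Gain = 20 log₁₀(18.759) ≈ 25.46 dB
∠G = 0.00° − 153.24° = -153.24°

ω = 10: 40.0 dB, -90.0°; ω = 24: 25.5 dB, -153.2°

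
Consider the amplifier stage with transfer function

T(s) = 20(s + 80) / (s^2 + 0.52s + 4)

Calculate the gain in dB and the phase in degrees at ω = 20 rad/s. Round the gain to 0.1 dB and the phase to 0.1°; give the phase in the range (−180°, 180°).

12.4 dB, -164.5°

At s = jω = j20:
zero (s+80): 80 + j20 → |·| = √(80²+20²) = √6800 ≈ 82.462, ∠ = arctan(20/80) ≈ 14.04°
quadratic: (j20)² + 0.52·j20 + 4 = -396 + j10.4 → |·| ≈ 396.14, ∠ ≈ 178.50°
|T| = 20 · 82.462 / 396.14 ≈ 4.1633
Gain = 20 log₁₀(4.1633) ≈ 12.39 dB
∠T = 14.04° − 178.50° = -164.46°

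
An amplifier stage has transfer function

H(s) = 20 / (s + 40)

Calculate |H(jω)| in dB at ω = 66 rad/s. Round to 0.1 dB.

-11.7 dB

At s = jω = j66:
pole (s+40): 40 + j66 → |·| = √(40²+66²) = √5956 ≈ 77.175, ∠ = arctan(66/40) ≈ 58.78°
|H| = 20 / 77.175 ≈ 0.25915
Gain = 20 log₁₀(0.25915) ≈ -11.73 dB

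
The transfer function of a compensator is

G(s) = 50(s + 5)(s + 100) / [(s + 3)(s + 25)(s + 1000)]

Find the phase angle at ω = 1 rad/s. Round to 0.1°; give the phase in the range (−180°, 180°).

-8.9°

At s = jω = j1:
zero (s+5): 5 + j1 → |·| = √(5²+1²) = √26 ≈ 5.099, ∠ = arctan(1/5) ≈ 11.31°
zero (s+100): 100 + j1 → |·| = √(100²+1²) = √10001 ≈ 100, ∠ = arctan(1/100) ≈ 0.57°
pole (s+3): 3 + j1 → |·| = √(3²+1²) = √10 ≈ 3.1623, ∠ = arctan(1/3) ≈ 18.43°
pole (s+25): 25 + j1 → |·| = √(25²+1²) = √626 ≈ 25.02, ∠ = arctan(1/25) ≈ 2.29°
pole (s+1000): 1000 + j1 → |·| = √(1000²+1²) = √1000001 ≈ 1000, ∠ = arctan(1/1000) ≈ 0.06°
∠G = 11.88° − 20.78° = -8.90°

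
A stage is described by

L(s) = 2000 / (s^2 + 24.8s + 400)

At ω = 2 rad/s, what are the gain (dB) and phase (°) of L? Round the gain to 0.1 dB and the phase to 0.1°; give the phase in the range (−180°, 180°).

At s = jω = j2:
quadratic: (j2)² + 24.8·j2 + 400 = 396 + j49.6 → |·| ≈ 399.09, ∠ ≈ 7.14°
|L| = 2000 / 399.09 ≈ 5.0114
Gain = 20 log₁₀(5.0114) ≈ 14.00 dB
∠L = 0.00° − 7.14° = -7.14°

14.0 dB, -7.1°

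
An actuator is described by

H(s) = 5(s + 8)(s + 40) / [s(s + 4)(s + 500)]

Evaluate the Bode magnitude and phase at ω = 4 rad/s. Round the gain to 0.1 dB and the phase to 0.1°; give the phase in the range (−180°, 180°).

At s = jω = j4:
zero (s+8): 8 + j4 → |·| = √(8²+4²) = √80 ≈ 8.9443, ∠ = arctan(4/8) ≈ 26.57°
zero (s+40): 40 + j4 → |·| = √(40²+4²) = √1616 ≈ 40.2, ∠ = arctan(4/40) ≈ 5.71°
pole (s+4): 4 + j4 → |·| = √(4²+4²) = √32 ≈ 5.6569, ∠ = arctan(4/4) ≈ 45.00°
pole (s+500): 500 + j4 → |·| = √(500²+4²) = √250016 ≈ 500.02, ∠ = arctan(4/500) ≈ 0.46°
pole at origin: |s| = 4, ∠ = 90.00° (in denominator)
|H| = 5 · 359.56 / 11314 ≈ 0.1589
Gain = 20 log₁₀(0.1589) ≈ -15.98 dB
∠H = 32.28° − 135.46° = -103.18°

-16.0 dB, -103.2°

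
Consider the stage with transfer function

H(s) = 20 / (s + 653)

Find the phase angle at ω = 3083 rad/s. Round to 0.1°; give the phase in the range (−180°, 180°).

-78.0°

Substitute s = j3083:
Numerator: 20 = 20 + j0
Denominator: (j3083) + 653 = 653 + j3083
|N| = √(20² + 0²) ≈ 20, ∠N ≈ 0.00°
|D| = √(653² + 3083²) ≈ 3151.4, ∠D ≈ 78.04°
∠H = 0.00° − 78.04° = -78.04°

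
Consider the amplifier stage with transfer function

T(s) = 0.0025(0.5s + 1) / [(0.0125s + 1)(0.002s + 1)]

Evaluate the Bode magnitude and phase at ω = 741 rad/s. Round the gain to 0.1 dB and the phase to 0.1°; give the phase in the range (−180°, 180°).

At ω = 741 rad/s:
zero (1 + j741·0.5) = 1 + j370.5 → |·| ≈ 370.5, ∠ ≈ 89.85°
pole (1 + j741·0.0125) = 1 + j9.2625 → |·| ≈ 9.3163, ∠ ≈ 83.84°
pole (1 + j741·0.002) = 1 + j1.482 → |·| ≈ 1.7878, ∠ ≈ 55.99°
|T| = 0.0025 · 370.5 / (9.3163 · 1.7878) ≈ 0.055612
Gain = 20 log₁₀(0.055612) ≈ -25.10 dB
∠T = (89.85°) − (83.84° + 55.99°) = -49.98°

-25.1 dB, -50.0°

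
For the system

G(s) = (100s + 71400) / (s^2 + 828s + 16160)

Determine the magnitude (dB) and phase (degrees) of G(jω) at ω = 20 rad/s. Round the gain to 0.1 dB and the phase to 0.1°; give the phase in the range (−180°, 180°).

9.9 dB, -44.8°

Substitute s = j20:
Numerator: 100(j20) + 71400 = 71400 + j2000
Denominator: (j20)^2 + 828(j20) + 16160 = 15760 + j16560
|N| = √(71400² + 2000²) ≈ 71428, ∠N ≈ 1.60°
|D| = √(15760² + 16560²) ≈ 22861, ∠D ≈ 46.42°
|G| = 71428 / 22861 ≈ 3.1244
Gain = 20 log₁₀(3.1244) ≈ 9.90 dB
∠G = 1.60° − 46.42° = -44.82°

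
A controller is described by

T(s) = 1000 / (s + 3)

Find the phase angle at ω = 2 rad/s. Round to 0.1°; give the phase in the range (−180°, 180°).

-33.7°

At s = jω = j2:
pole (s+3): 3 + j2 → |·| = √(3²+2²) = √13 ≈ 3.6056, ∠ = arctan(2/3) ≈ 33.69°
∠T = 0.00° − 33.69° = -33.69°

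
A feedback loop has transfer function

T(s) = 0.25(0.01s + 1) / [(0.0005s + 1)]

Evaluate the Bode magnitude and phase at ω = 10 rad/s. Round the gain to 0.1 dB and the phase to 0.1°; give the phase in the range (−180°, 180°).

At ω = 10 rad/s:
zero (1 + j10·0.01) = 1 + j0.1 → |·| ≈ 1.005, ∠ ≈ 5.71°
pole (1 + j10·0.0005) = 1 + j0.005 → |·| ≈ 1, ∠ ≈ 0.29°
|T| = 0.25 · 1.005 / (1) ≈ 0.25125
Gain = 20 log₁₀(0.25125) ≈ -12.00 dB
∠T = (5.71°) − (0.29°) = 5.42°

-12.0 dB, 5.4°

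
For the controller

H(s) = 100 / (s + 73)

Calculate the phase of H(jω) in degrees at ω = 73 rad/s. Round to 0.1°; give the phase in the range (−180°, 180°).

-45.0°

Substitute s = j73:
Numerator: 100 = 100 + j0
Denominator: (j73) + 73 = 73 + j73
|N| = √(100² + 0²) ≈ 100, ∠N ≈ 0.00°
|D| = √(73² + 73²) ≈ 103.24, ∠D ≈ 45.00°
∠H = 0.00° − 45.00° = -45.00°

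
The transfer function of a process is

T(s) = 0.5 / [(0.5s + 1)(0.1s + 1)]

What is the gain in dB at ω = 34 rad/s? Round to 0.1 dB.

At ω = 34 rad/s:
pole (1 + j34·0.5) = 1 + j17 → |·| ≈ 17.029, ∠ ≈ 86.63°
pole (1 + j34·0.1) = 1 + j3.4 → |·| ≈ 3.544, ∠ ≈ 73.61°
|T| = 0.5 · 1 / (17.029 · 3.544) ≈ 0.0082849
Gain = 20 log₁₀(0.0082849) ≈ -41.63 dB

-41.6 dB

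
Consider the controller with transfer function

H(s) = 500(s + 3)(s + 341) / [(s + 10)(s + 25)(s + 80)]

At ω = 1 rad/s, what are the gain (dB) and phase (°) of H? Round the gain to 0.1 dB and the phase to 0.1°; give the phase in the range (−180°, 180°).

28.6 dB, 9.9°

At s = jω = j1:
zero (s+3): 3 + j1 → |·| = √(3²+1²) = √10 ≈ 3.1623, ∠ = arctan(1/3) ≈ 18.43°
zero (s+341): 341 + j1 → |·| = √(341²+1²) = √116282 ≈ 341, ∠ = arctan(1/341) ≈ 0.17°
pole (s+10): 10 + j1 → |·| = √(10²+1²) = √101 ≈ 10.05, ∠ = arctan(1/10) ≈ 5.71°
pole (s+25): 25 + j1 → |·| = √(25²+1²) = √626 ≈ 25.02, ∠ = arctan(1/25) ≈ 2.29°
pole (s+80): 80 + j1 → |·| = √(80²+1²) = √6401 ≈ 80.006, ∠ = arctan(1/80) ≈ 0.72°
|H| = 500 · 1078.3 / 20118 ≈ 26.799
Gain = 20 log₁₀(26.799) ≈ 28.56 dB
∠H = 18.60° − 8.72° = 9.88°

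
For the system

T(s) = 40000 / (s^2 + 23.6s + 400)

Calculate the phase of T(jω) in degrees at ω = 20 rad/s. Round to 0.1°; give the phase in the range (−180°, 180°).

-90.0°

At s = jω = j20:
quadratic: (j20)² + 23.6·j20 + 400 = 0 + j472 → |·| ≈ 472, ∠ ≈ 90.00°
∠T = 0.00° − 90.00° = -90.00°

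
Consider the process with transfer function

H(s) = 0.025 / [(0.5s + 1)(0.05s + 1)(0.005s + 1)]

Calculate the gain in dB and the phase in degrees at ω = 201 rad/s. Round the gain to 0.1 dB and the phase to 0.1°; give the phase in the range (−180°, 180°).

At ω = 201 rad/s:
pole (1 + j201·0.5) = 1 + j100.5 → |·| ≈ 100.5, ∠ ≈ 89.43°
pole (1 + j201·0.05) = 1 + j10.05 → |·| ≈ 10.1, ∠ ≈ 84.32°
pole (1 + j201·0.005) = 1 + j1.005 → |·| ≈ 1.4178, ∠ ≈ 45.14°
|H| = 0.025 · 1 / (100.5 · 10.1 · 1.4178) ≈ 1.7372e-05
Gain = 20 log₁₀(1.7372e-05) ≈ -95.20 dB
∠H = (0°) − (89.43° + 84.32° + 45.14°) = -218.89° ≡ 141.11° (principal value)

-95.2 dB, 141.1°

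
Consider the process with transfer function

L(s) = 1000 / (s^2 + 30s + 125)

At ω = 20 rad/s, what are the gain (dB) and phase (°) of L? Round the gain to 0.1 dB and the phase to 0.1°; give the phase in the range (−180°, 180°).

Substitute s = j20:
Numerator: 1000 = 1000 + j0
Denominator: (j20)^2 + 30(j20) + 125 = -275 + j600
|N| = √(1000² + 0²) ≈ 1000, ∠N ≈ 0.00°
|D| = √(275² + 600²) ≈ 660.02, ∠D ≈ 114.62°
|L| = 1000 / 660.02 ≈ 1.5151
Gain = 20 log₁₀(1.5151) ≈ 3.61 dB
∠L = 0.00° − 114.62° = -114.62°

3.6 dB, -114.6°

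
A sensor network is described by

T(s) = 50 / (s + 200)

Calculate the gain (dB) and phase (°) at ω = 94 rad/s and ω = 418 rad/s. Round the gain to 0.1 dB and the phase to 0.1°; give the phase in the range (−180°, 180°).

ω = 94: -12.9 dB, -25.2°; ω = 418: -19.3 dB, -64.4°

Substitute s = j94:
Numerator: 50 = 50 + j0
Denominator: (j94) + 200 = 200 + j94
|N| = √(50² + 0²) ≈ 50, ∠N ≈ 0.00°
|D| = √(200² + 94²) ≈ 220.99, ∠D ≈ 25.17°
|T| = 50 / 220.99 ≈ 0.22625
Gain = 20 log₁₀(0.22625) ≈ -12.91 dB
∠T = 0.00° − 25.17° = -25.17°

Substitute s = j418:
Numerator: 50 = 50 + j0
Denominator: (j418) + 200 = 200 + j418
|N| = √(50² + 0²) ≈ 50, ∠N ≈ 0.00°
|D| = √(200² + 418²) ≈ 463.38, ∠D ≈ 64.43°
|T| = 50 / 463.38 ≈ 0.1079
Gain = 20 log₁₀(0.1079) ≈ -19.34 dB
∠T = 0.00° − 64.43° = -64.43°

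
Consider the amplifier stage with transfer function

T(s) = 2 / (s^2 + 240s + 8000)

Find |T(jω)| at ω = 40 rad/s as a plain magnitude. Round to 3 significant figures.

0.000173

Substitute s = j40:
Numerator: 2 = 2 + j0
Denominator: (j40)^2 + 240(j40) + 8000 = 6400 + j9600
|N| = √(2² + 0²) ≈ 2, ∠N ≈ 0.00°
|D| = √(6400² + 9600²) ≈ 11538, ∠D ≈ 56.31°
|T| = 2 / 11538 ≈ 0.00017334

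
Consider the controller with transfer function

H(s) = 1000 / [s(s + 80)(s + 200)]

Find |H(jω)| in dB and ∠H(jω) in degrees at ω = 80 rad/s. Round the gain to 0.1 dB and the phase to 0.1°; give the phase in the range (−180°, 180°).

At s = jω = j80:
pole (s+80): 80 + j80 → |·| = √(80²+80²) = √12800 ≈ 113.14, ∠ = arctan(80/80) ≈ 45.00°
pole (s+200): 200 + j80 → |·| = √(200²+80²) = √46400 ≈ 215.41, ∠ = arctan(80/200) ≈ 21.80°
pole at origin: |s| = 80, ∠ = 90.00° (in denominator)
|H| = 1000 / 1.9497e+06 ≈ 0.0005129
Gain = 20 log₁₀(0.0005129) ≈ -65.80 dB
∠H = 0.00° − 156.80° = -156.80°

-65.8 dB, -156.8°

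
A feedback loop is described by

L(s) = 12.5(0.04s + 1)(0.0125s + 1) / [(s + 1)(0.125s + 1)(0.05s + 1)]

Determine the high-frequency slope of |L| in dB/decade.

Each pole contributes −20 dB/decade at high frequency; each zero contributes +20 dB/decade.
Net: 2 zero(s) − 3 pole(s) → -20 dB/decade.

-20 dB/decade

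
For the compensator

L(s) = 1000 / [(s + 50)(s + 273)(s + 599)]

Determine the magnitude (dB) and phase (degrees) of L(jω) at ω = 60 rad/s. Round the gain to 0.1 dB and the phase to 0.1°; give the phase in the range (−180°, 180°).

-82.4 dB, -68.3°

At s = jω = j60:
pole (s+50): 50 + j60 → |·| = √(50²+60²) = √6100 ≈ 78.102, ∠ = arctan(60/50) ≈ 50.19°
pole (s+273): 273 + j60 → |·| = √(273²+60²) = √78129 ≈ 279.52, ∠ = arctan(60/273) ≈ 12.40°
pole (s+599): 599 + j60 → |·| = √(599²+60²) = √362401 ≈ 602, ∠ = arctan(60/599) ≈ 5.72°
|L| = 1000 / 1.3142e+07 ≈ 7.6092e-05
Gain = 20 log₁₀(7.6092e-05) ≈ -82.37 dB
∠L = 0.00° − 68.31° = -68.31°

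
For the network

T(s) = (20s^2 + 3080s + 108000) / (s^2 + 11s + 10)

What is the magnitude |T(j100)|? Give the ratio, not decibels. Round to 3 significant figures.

Substitute s = j100:
Numerator: 20(j100)^2 + 3080(j100) + 108000 = -92000 + j308000
Denominator: (j100)^2 + 11(j100) + 10 = -9990 + j1100
|N| = √(92000² + 308000²) ≈ 3.2145e+05, ∠N ≈ 106.63°
|D| = √(9990² + 1100²) ≈ 10050, ∠D ≈ 173.72°
|T| = 3.2145e+05 / 10050 ≈ 31.985

32.0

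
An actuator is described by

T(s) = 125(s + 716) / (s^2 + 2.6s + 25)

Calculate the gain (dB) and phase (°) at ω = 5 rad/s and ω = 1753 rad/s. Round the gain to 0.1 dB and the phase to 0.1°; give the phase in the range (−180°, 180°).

ω = 5: 76.8 dB, -89.6°; ω = 1753: -22.3 dB, -112.1°

At s = jω = j5:
zero (s+716): 716 + j5 → |·| = √(716²+5²) = √512681 ≈ 716.02, ∠ = arctan(5/716) ≈ 0.40°
quadratic: (j5)² + 2.6·j5 + 25 = 0 + j13 → |·| ≈ 13, ∠ ≈ 90.00°
|T| = 125 · 716.02 / 13 ≈ 6884.8
Gain = 20 log₁₀(6884.8) ≈ 76.76 dB
∠T = 0.40° − 90.00° = -89.60°

At s = jω = j1753:
zero (s+716): 716 + j1753 → |·| = √(716²+1753²) = √3585665 ≈ 1893.6, ∠ = arctan(1753/716) ≈ 67.78°
quadratic: (j1753)² + 2.6·j1753 + 25 = -3072984 + j4557.8 → |·| ≈ 3.073e+06, ∠ ≈ 179.92°
|T| = 125 · 1893.6 / 3.073e+06 ≈ 0.077026
Gain = 20 log₁₀(0.077026) ≈ -22.27 dB
∠T = 67.78° − 179.92° = -112.14°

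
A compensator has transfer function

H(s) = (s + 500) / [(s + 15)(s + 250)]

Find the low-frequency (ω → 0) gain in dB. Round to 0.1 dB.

-17.5 dB

H(0) = 1·500 / (15·250) ≈ 0.13333
20 log₁₀(0.13333) ≈ -17.50 dB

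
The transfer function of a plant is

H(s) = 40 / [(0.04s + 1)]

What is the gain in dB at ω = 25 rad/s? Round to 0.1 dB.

29.0 dB

At ω = 25 rad/s:
pole (1 + j25·0.04) = 1 + j1 → |·| ≈ 1.4142, ∠ ≈ 45.00°
|H| = 40 · 1 / (1.4142) ≈ 28.285
Gain = 20 log₁₀(28.285) ≈ 29.03 dB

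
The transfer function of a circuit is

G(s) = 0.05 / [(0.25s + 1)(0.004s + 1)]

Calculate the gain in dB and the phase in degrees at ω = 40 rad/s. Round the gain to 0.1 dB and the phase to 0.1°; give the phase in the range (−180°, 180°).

-46.2 dB, -93.4°

At ω = 40 rad/s:
pole (1 + j40·0.25) = 1 + j10 → |·| ≈ 10.05, ∠ ≈ 84.29°
pole (1 + j40·0.004) = 1 + j0.16 → |·| ≈ 1.0127, ∠ ≈ 9.09°
|G| = 0.05 · 1 / (10.05 · 1.0127) ≈ 0.0049127
Gain = 20 log₁₀(0.0049127) ≈ -46.17 dB
∠G = (0°) − (84.29° + 9.09°) = -93.38°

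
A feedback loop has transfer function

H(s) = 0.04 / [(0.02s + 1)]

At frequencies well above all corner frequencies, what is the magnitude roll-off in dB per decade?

Each pole contributes −20 dB/decade at high frequency; each zero contributes +20 dB/decade.
Net: 0 zero(s) − 1 pole(s) → -20 dB/decade.

-20 dB/decade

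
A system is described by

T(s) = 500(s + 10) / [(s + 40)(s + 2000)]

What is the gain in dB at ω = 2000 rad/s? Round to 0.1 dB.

-15.1 dB

At s = jω = j2000:
zero (s+10): 10 + j2000 → |·| = √(10²+2000²) = √4000100 ≈ 2000, ∠ = arctan(2000/10) ≈ 89.71°
pole (s+40): 40 + j2000 → |·| = √(40²+2000²) = √4001600 ≈ 2000.4, ∠ = arctan(2000/40) ≈ 88.85°
pole (s+2000): 2000 + j2000 → |·| = √(2000²+2000²) = √8000000 ≈ 2828.4, ∠ = arctan(2000/2000) ≈ 45.00°
|T| = 500 · 2000 / 5.6579e+06 ≈ 0.17674
Gain = 20 log₁₀(0.17674) ≈ -15.05 dB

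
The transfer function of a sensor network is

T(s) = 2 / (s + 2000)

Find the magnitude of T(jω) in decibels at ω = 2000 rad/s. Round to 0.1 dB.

Substitute s = j2000:
Numerator: 2 = 2 + j0
Denominator: (j2000) + 2000 = 2000 + j2000
|N| = √(2² + 0²) ≈ 2, ∠N ≈ 0.00°
|D| = √(2000² + 2000²) ≈ 2828.4, ∠D ≈ 45.00°
|T| = 2 / 2828.4 ≈ 0.00070711
Gain = 20 log₁₀(0.00070711) ≈ -63.01 dB

-63.0 dB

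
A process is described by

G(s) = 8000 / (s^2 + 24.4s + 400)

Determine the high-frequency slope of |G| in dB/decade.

-40 dB/decade

Each pole contributes −20 dB/decade at high frequency; each zero contributes +20 dB/decade.
Net: 0 zero(s) − 2 pole(s) → -40 dB/decade.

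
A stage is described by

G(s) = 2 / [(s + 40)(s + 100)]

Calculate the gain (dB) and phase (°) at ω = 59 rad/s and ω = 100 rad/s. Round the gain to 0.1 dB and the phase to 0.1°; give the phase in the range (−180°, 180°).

At s = jω = j59:
pole (s+40): 40 + j59 → |·| = √(40²+59²) = √5081 ≈ 71.281, ∠ = arctan(59/40) ≈ 55.86°
pole (s+100): 100 + j59 → |·| = √(100²+59²) = √13481 ≈ 116.11, ∠ = arctan(59/100) ≈ 30.54°
|G| = 2 / 8276.4 ≈ 0.00024165
Gain = 20 log₁₀(0.00024165) ≈ -72.34 dB
∠G = 0.00° − 86.40° = -86.40°

At s = jω = j100:
pole (s+40): 40 + j100 → |·| = √(40²+100²) = √11600 ≈ 107.7, ∠ = arctan(100/40) ≈ 68.20°
pole (s+100): 100 + j100 → |·| = √(100²+100²) = √20000 ≈ 141.42, ∠ = arctan(100/100) ≈ 45.00°
|G| = 2 / 15231 ≈ 0.00013131
Gain = 20 log₁₀(0.00013131) ≈ -77.63 dB
∠G = 0.00° − 113.20° = -113.20°

ω = 59: -72.3 dB, -86.4°; ω = 100: -77.6 dB, -113.2°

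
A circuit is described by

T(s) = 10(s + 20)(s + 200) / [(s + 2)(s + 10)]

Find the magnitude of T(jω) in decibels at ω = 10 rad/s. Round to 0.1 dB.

At s = jω = j10:
zero (s+20): 20 + j10 → |·| = √(20²+10²) = √500 ≈ 22.361, ∠ = arctan(10/20) ≈ 26.57°
zero (s+200): 200 + j10 → |·| = √(200²+10²) = √40100 ≈ 200.25, ∠ = arctan(10/200) ≈ 2.86°
pole (s+2): 2 + j10 → |·| = √(2²+10²) = √104 ≈ 10.198, ∠ = arctan(10/2) ≈ 78.69°
pole (s+10): 10 + j10 → |·| = √(10²+10²) = √200 ≈ 14.142, ∠ = arctan(10/10) ≈ 45.00°
|T| = 10 · 4477.8 / 144.22 ≈ 310.48
Gain = 20 log₁₀(310.48) ≈ 49.84 dB

49.8 dB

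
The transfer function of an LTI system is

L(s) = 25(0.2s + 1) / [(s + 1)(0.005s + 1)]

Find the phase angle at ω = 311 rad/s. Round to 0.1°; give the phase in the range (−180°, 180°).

-58.0°

At ω = 311 rad/s:
zero (1 + j311·0.2) = 1 + j62.2 → |·| ≈ 62.208, ∠ ≈ 89.08°
pole (1 + j311·1) = 1 + j311 → |·| ≈ 311, ∠ ≈ 89.82°
pole (1 + j311·0.005) = 1 + j1.555 → |·| ≈ 1.8488, ∠ ≈ 57.26°
∠L = (89.08°) − (89.82° + 57.26°) = -58.00°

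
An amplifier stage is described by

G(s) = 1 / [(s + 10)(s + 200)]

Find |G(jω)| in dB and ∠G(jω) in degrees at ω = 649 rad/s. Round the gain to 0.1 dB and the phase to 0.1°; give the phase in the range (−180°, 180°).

-112.9 dB, -162.0°

At s = jω = j649:
pole (s+10): 10 + j649 → |·| = √(10²+649²) = √421301 ≈ 649.08, ∠ = arctan(649/10) ≈ 89.12°
pole (s+200): 200 + j649 → |·| = √(200²+649²) = √461201 ≈ 679.12, ∠ = arctan(649/200) ≈ 72.87°
|G| = 1 / 4.408e+05 ≈ 2.2686e-06
Gain = 20 log₁₀(2.2686e-06) ≈ -112.88 dB
∠G = 0.00° − 161.99° = -161.99°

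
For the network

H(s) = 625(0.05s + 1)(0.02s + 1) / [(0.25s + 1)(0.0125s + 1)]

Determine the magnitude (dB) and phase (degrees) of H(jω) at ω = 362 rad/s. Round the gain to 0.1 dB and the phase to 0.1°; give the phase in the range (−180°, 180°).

45.9 dB, 2.1°

At ω = 362 rad/s:
zero (1 + j362·0.05) = 1 + j18.1 → |·| ≈ 18.128, ∠ ≈ 86.84°
zero (1 + j362·0.02) = 1 + j7.24 → |·| ≈ 7.3087, ∠ ≈ 82.14°
pole (1 + j362·0.25) = 1 + j90.5 → |·| ≈ 90.506, ∠ ≈ 89.37°
pole (1 + j362·0.0125) = 1 + j4.525 → |·| ≈ 4.6342, ∠ ≈ 77.54°
|H| = 625 · 18.128 · 7.3087 / (90.506 · 4.6342) ≈ 197.43
Gain = 20 log₁₀(197.43) ≈ 45.91 dB
∠H = (86.84° + 82.14°) − (89.37° + 77.54°) = 2.07°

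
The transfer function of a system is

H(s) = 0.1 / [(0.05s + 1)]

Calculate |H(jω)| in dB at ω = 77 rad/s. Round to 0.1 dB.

-32.0 dB

At ω = 77 rad/s:
pole (1 + j77·0.05) = 1 + j3.85 → |·| ≈ 3.9778, ∠ ≈ 75.44°
|H| = 0.1 · 1 / (3.9778) ≈ 0.02514
Gain = 20 log₁₀(0.02514) ≈ -31.99 dB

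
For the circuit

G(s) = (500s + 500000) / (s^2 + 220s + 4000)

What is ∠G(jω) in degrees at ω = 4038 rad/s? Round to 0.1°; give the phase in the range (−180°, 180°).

Substitute s = j4038:
Numerator: 500(j4038) + 500000 = 500000 + j2019000
Denominator: (j4038)^2 + 220(j4038) + 4000 = -16301444 + j888360
|N| = √(500000² + 2019000²) ≈ 2.08e+06, ∠N ≈ 76.09°
|D| = √(16301444² + 888360²) ≈ 1.6326e+07, ∠D ≈ 176.88°
∠G = 76.09° − 176.88° = -100.79°

-100.8°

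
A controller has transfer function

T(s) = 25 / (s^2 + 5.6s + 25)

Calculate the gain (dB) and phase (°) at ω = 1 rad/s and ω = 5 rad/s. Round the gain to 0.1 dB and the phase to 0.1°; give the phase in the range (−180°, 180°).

At s = jω = j1:
quadratic: (j1)² + 5.6·j1 + 25 = 24 + j5.6 → |·| ≈ 24.645, ∠ ≈ 13.13°
|T| = 25 / 24.645 ≈ 1.0144
Gain = 20 log₁₀(1.0144) ≈ 0.12 dB
∠T = 0.00° − 13.13° = -13.13°

At s = jω = j5:
quadratic: (j5)² + 5.6·j5 + 25 = 0 + j28 → |·| ≈ 28, ∠ ≈ 90.00°
|T| = 25 / 28 ≈ 0.89286
Gain = 20 log₁₀(0.89286) ≈ -0.98 dB
∠T = 0.00° − 90.00° = -90.00°

ω = 1: 0.1 dB, -13.1°; ω = 5: -1.0 dB, -90.0°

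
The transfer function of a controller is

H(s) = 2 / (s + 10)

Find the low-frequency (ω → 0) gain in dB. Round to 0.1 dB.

-14.0 dB

H(0) = 2 / (10) = 0.2
20 log₁₀(0.2) ≈ -13.98 dB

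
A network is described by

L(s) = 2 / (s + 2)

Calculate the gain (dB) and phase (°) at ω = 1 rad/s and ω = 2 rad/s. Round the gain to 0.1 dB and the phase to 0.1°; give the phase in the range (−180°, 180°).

ω = 1: -1.0 dB, -26.6°; ω = 2: -3.0 dB, -45.0°

At s = jω = j1:
pole (s+2): 2 + j1 → |·| = √(2²+1²) = √5 ≈ 2.2361, ∠ = arctan(1/2) ≈ 26.57°
|L| = 2 / 2.2361 ≈ 0.89441
Gain = 20 log₁₀(0.89441) ≈ -0.97 dB
∠L = 0.00° − 26.57° = -26.57°

At s = jω = j2:
pole (s+2): 2 + j2 → |·| = √(2²+2²) = √8 ≈ 2.8284, ∠ = arctan(2/2) ≈ 45.00°
|L| = 2 / 2.8284 ≈ 0.70711
Gain = 20 log₁₀(0.70711) ≈ -3.01 dB
∠L = 0.00° − 45.00° = -45.00°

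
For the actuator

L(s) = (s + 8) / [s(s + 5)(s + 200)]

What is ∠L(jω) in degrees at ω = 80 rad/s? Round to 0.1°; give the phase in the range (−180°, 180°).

At s = jω = j80:
zero (s+8): 8 + j80 → |·| = √(8²+80²) = √6464 ≈ 80.399, ∠ = arctan(80/8) ≈ 84.29°
pole (s+5): 5 + j80 → |·| = √(5²+80²) = √6425 ≈ 80.156, ∠ = arctan(80/5) ≈ 86.42°
pole (s+200): 200 + j80 → |·| = √(200²+80²) = √46400 ≈ 215.41, ∠ = arctan(80/200) ≈ 21.80°
pole at origin: |s| = 80, ∠ = 90.00° (in denominator)
∠L = 84.29° − 198.22° = -113.93°

-113.9°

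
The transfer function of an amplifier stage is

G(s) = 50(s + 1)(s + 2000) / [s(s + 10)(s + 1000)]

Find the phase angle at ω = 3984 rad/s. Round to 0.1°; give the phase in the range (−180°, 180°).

At s = jω = j3984:
zero (s+1): 1 + j3984 → |·| = √(1²+3984²) = √15872257 ≈ 3984, ∠ = arctan(3984/1) ≈ 89.99°
zero (s+2000): 2000 + j3984 → |·| = √(2000²+3984²) = √19872256 ≈ 4457.8, ∠ = arctan(3984/2000) ≈ 63.34°
pole (s+10): 10 + j3984 → |·| = √(10²+3984²) = √15872356 ≈ 3984, ∠ = arctan(3984/10) ≈ 89.86°
pole (s+1000): 1000 + j3984 → |·| = √(1000²+3984²) = √16872256 ≈ 4107.6, ∠ = arctan(3984/1000) ≈ 75.91°
pole at origin: |s| = 3984, ∠ = 90.00° (in denominator)
∠G = 153.33° − 255.77° = -102.44°

-102.4°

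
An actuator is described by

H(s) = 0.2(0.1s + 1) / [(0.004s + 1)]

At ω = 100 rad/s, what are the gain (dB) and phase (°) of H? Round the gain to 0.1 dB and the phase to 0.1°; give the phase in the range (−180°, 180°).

At ω = 100 rad/s:
zero (1 + j100·0.1) = 1 + j10 → |·| ≈ 10.05, ∠ ≈ 84.29°
pole (1 + j100·0.004) = 1 + j0.4 → |·| ≈ 1.077, ∠ ≈ 21.80°
|H| = 0.2 · 10.05 / (1.077) ≈ 1.8663
Gain = 20 log₁₀(1.8663) ≈ 5.42 dB
∠H = (84.29°) − (21.80°) = 62.49°

5.4 dB, 62.5°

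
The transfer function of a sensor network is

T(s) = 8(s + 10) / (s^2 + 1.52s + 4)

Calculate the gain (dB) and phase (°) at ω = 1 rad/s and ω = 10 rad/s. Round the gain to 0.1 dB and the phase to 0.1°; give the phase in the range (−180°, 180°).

At s = jω = j1:
zero (s+10): 10 + j1 → |·| = √(10²+1²) = √101 ≈ 10.05, ∠ = arctan(1/10) ≈ 5.71°
quadratic: (j1)² + 1.52·j1 + 4 = 3 + j1.52 → |·| ≈ 3.3631, ∠ ≈ 26.87°
|T| = 8 · 10.05 / 3.3631 ≈ 23.907
Gain = 20 log₁₀(23.907) ≈ 27.57 dB
∠T = 5.71° − 26.87° = -21.16°

At s = jω = j10:
zero (s+10): 10 + j10 → |·| = √(10²+10²) = √200 ≈ 14.142, ∠ = arctan(10/10) ≈ 45.00°
quadratic: (j10)² + 1.52·j10 + 4 = -96 + j15.2 → |·| ≈ 97.196, ∠ ≈ 171.00°
|T| = 8 · 14.142 / 97.196 ≈ 1.164
Gain = 20 log₁₀(1.164) ≈ 1.32 dB
∠T = 45.00° − 171.00° = -126.00°

ω = 1: 27.6 dB, -21.2°; ω = 10: 1.3 dB, -126.0°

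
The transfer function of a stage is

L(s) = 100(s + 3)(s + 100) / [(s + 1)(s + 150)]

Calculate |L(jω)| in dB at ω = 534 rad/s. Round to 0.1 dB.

39.8 dB

At s = jω = j534:
zero (s+3): 3 + j534 → |·| = √(3²+534²) = √285165 ≈ 534.01, ∠ = arctan(534/3) ≈ 89.68°
zero (s+100): 100 + j534 → |·| = √(100²+534²) = √295156 ≈ 543.28, ∠ = arctan(534/100) ≈ 79.39°
pole (s+1): 1 + j534 → |·| = √(1²+534²) = √285157 ≈ 534, ∠ = arctan(534/1) ≈ 89.89°
pole (s+150): 150 + j534 → |·| = √(150²+534²) = √307656 ≈ 554.67, ∠ = arctan(534/150) ≈ 74.31°
|L| = 100 · 2.9012e+05 / 2.9619e+05 ≈ 97.951
Gain = 20 log₁₀(97.951) ≈ 39.82 dB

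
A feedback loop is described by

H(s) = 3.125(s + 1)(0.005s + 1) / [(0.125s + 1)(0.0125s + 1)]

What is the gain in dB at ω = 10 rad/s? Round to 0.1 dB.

At ω = 10 rad/s:
zero (1 + j10·1) = 1 + j10 → |·| ≈ 10.05, ∠ ≈ 84.29°
zero (1 + j10·0.005) = 1 + j0.05 → |·| ≈ 1.0012, ∠ ≈ 2.86°
pole (1 + j10·0.125) = 1 + j1.25 → |·| ≈ 1.6008, ∠ ≈ 51.34°
pole (1 + j10·0.0125) = 1 + j0.125 → |·| ≈ 1.0078, ∠ ≈ 7.13°
|H| = 3.125 · 10.05 · 1.0012 / (1.6008 · 1.0078) ≈ 19.491
Gain = 20 log₁₀(19.491) ≈ 25.80 dB

25.8 dB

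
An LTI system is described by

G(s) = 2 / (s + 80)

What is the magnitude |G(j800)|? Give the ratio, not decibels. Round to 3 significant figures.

0.00249

At s = jω = j800:
pole (s+80): 80 + j800 → |·| = √(80²+800²) = √646400 ≈ 803.99, ∠ = arctan(800/80) ≈ 84.29°
|G| = 2 / 803.99 ≈ 0.0024876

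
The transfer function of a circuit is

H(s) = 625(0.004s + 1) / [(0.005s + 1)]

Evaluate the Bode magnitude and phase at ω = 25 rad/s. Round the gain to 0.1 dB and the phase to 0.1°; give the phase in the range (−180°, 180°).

55.9 dB, -1.4°

At ω = 25 rad/s:
zero (1 + j25·0.004) = 1 + j0.1 → |·| ≈ 1.005, ∠ ≈ 5.71°
pole (1 + j25·0.005) = 1 + j0.125 → |·| ≈ 1.0078, ∠ ≈ 7.13°
|H| = 625 · 1.005 / (1.0078) ≈ 623.26
Gain = 20 log₁₀(623.26) ≈ 55.89 dB
∠H = (5.71°) − (7.13°) = -1.42°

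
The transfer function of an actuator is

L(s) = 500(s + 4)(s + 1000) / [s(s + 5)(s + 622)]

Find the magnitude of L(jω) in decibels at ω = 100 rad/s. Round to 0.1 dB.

18.0 dB

At s = jω = j100:
zero (s+4): 4 + j100 → |·| = √(4²+100²) = √10016 ≈ 100.08, ∠ = arctan(100/4) ≈ 87.71°
zero (s+1000): 1000 + j100 → |·| = √(1000²+100²) = √1010000 ≈ 1005, ∠ = arctan(100/1000) ≈ 5.71°
pole (s+5): 5 + j100 → |·| = √(5²+100²) = √10025 ≈ 100.12, ∠ = arctan(100/5) ≈ 87.14°
pole (s+622): 622 + j100 → |·| = √(622²+100²) = √396884 ≈ 629.99, ∠ = arctan(100/622) ≈ 9.13°
pole at origin: |s| = 100, ∠ = 90.00° (in denominator)
|L| = 500 · 1.0058e+05 / 6.3075e+06 ≈ 7.973
Gain = 20 log₁₀(7.973) ≈ 18.03 dB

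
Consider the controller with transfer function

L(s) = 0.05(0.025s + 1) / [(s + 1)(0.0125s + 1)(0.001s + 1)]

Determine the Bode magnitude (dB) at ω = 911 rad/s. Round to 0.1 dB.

-81.8 dB

At ω = 911 rad/s:
zero (1 + j911·0.025) = 1 + j22.775 → |·| ≈ 22.797, ∠ ≈ 87.49°
pole (1 + j911·1) = 1 + j911 → |·| ≈ 911, ∠ ≈ 89.94°
pole (1 + j911·0.0125) = 1 + j11.3875 → |·| ≈ 11.431, ∠ ≈ 84.98°
pole (1 + j911·0.001) = 1 + j0.911 → |·| ≈ 1.3527, ∠ ≈ 42.33°
|L| = 0.05 · 22.797 / (911 · 11.431 · 1.3527) ≈ 8.0918e-05
Gain = 20 log₁₀(8.0918e-05) ≈ -81.84 dB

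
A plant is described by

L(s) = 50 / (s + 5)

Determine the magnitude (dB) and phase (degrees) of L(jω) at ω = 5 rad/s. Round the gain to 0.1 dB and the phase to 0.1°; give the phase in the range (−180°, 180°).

Substitute s = j5:
Numerator: 50 = 50 + j0
Denominator: (j5) + 5 = 5 + j5
|N| = √(50² + 0²) ≈ 50, ∠N ≈ 0.00°
|D| = √(5² + 5²) ≈ 7.0711, ∠D ≈ 45.00°
|L| = 50 / 7.0711 ≈ 7.071
Gain = 20 log₁₀(7.071) ≈ 16.99 dB
∠L = 0.00° − 45.00° = -45.00°

17.0 dB, -45.0°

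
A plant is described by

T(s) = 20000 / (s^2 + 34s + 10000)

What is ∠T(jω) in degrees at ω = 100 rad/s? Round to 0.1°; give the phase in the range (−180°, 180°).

-90.0°

At s = jω = j100:
quadratic: (j100)² + 34·j100 + 10000 = 0 + j3400 → |·| ≈ 3400, ∠ ≈ 90.00°
∠T = 0.00° − 90.00° = -90.00°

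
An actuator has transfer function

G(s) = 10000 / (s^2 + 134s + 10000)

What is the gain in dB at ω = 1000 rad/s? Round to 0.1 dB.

-40.0 dB

At s = jω = j1000:
quadratic: (j1000)² + 134·j1000 + 10000 = -990000 + j134000 → |·| ≈ 9.9903e+05, ∠ ≈ 172.29°
|G| = 10000 / 9.9903e+05 ≈ 0.01001
Gain = 20 log₁₀(0.01001) ≈ -39.99 dB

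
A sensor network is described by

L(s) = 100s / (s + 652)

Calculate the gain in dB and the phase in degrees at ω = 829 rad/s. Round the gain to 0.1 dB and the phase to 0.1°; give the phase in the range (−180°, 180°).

37.9 dB, 38.2°

At s = jω = j829:
zero at origin: s = j829 → |·| = 829, ∠ = 90.00°
pole (s+652): 652 + j829 → |·| = √(652²+829²) = √1112345 ≈ 1054.7, ∠ = arctan(829/652) ≈ 51.82°
|L| = 100 · 829 / 1054.7 ≈ 78.601
Gain = 20 log₁₀(78.601) ≈ 37.91 dB
∠L = 90.00° − 51.82° = 38.18°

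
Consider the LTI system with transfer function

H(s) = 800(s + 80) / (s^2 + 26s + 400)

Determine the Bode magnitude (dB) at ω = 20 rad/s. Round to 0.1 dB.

42.1 dB

At s = jω = j20:
zero (s+80): 80 + j20 → |·| = √(80²+20²) = √6800 ≈ 82.462, ∠ = arctan(20/80) ≈ 14.04°
quadratic: (j20)² + 26·j20 + 400 = 0 + j520 → |·| ≈ 520, ∠ ≈ 90.00°
|H| = 800 · 82.462 / 520 ≈ 126.86
Gain = 20 log₁₀(126.86) ≈ 42.07 dB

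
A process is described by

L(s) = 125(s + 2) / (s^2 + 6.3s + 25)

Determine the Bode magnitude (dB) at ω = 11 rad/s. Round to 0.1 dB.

21.4 dB

At s = jω = j11:
zero (s+2): 2 + j11 → |·| = √(2²+11²) = √125 ≈ 11.18, ∠ = arctan(11/2) ≈ 79.70°
quadratic: (j11)² + 6.3·j11 + 25 = -96 + j69.3 → |·| ≈ 118.4, ∠ ≈ 144.18°
|L| = 125 · 11.18 / 118.4 ≈ 11.803
Gain = 20 log₁₀(11.803) ≈ 21.44 dB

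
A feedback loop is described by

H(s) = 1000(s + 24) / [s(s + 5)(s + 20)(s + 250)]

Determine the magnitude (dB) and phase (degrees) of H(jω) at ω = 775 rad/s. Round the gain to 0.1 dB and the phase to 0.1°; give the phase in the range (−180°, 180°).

At s = jω = j775:
zero (s+24): 24 + j775 → |·| = √(24²+775²) = √601201 ≈ 775.37, ∠ = arctan(775/24) ≈ 88.23°
pole (s+5): 5 + j775 → |·| = √(5²+775²) = √600650 ≈ 775.02, ∠ = arctan(775/5) ≈ 89.63°
pole (s+20): 20 + j775 → |·| = √(20²+775²) = √601025 ≈ 775.26, ∠ = arctan(775/20) ≈ 88.52°
pole (s+250): 250 + j775 → |·| = √(250²+775²) = √663125 ≈ 814.32, ∠ = arctan(775/250) ≈ 72.12°
pole at origin: |s| = 775, ∠ = 90.00° (in denominator)
|H| = 1000 · 775.37 / 3.7919e+11 ≈ 2.0448e-06
Gain = 20 log₁₀(2.0448e-06) ≈ -113.79 dB
∠H = 88.23° − 340.27° = -252.04° ≡ 107.96° (principal value)

-113.8 dB, 108.0°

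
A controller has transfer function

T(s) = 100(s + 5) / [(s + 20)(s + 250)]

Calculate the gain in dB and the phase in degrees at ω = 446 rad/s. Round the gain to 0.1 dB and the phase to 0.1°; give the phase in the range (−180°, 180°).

At s = jω = j446:
zero (s+5): 5 + j446 → |·| = √(5²+446²) = √198941 ≈ 446.03, ∠ = arctan(446/5) ≈ 89.36°
pole (s+20): 20 + j446 → |·| = √(20²+446²) = √199316 ≈ 446.45, ∠ = arctan(446/20) ≈ 87.43°
pole (s+250): 250 + j446 → |·| = √(250²+446²) = √261416 ≈ 511.29, ∠ = arctan(446/250) ≈ 60.73°
|T| = 100 · 446.03 / 2.2827e+05 ≈ 0.1954
Gain = 20 log₁₀(0.1954) ≈ -14.18 dB
∠T = 89.36° − 148.16° = -58.80°

-14.2 dB, -58.8°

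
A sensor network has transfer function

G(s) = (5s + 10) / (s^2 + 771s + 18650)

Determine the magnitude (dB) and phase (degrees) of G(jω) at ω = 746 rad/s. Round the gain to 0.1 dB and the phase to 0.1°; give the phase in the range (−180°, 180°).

Substitute s = j746:
Numerator: 5(j746) + 10 = 10 + j3730
Denominator: (j746)^2 + 771(j746) + 18650 = -537866 + j575166
|N| = √(10² + 3730²) ≈ 3730, ∠N ≈ 89.85°
|D| = √(537866² + 575166²) ≈ 7.8747e+05, ∠D ≈ 133.08°
|G| = 3730 / 7.8747e+05 ≈ 0.0047367
Gain = 20 log₁₀(0.0047367) ≈ -46.49 dB
∠G = 89.85° − 133.08° = -43.23°

-46.5 dB, -43.2°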